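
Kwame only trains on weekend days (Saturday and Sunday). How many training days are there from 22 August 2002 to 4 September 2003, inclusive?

22 August 2002 is a Thursday.
That's 379 days from start to end, counting both.
379 = 7 × 54 + 1, so there are 54 full weeks plus 1 extra day.
Each full week contributes 2 weekend days (Sat, Sun): 54 × 2 = 108.
The 1 extra day is Thu — none qualify.
Total: 108 + 0 = 108.

108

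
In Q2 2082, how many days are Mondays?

Apr 1, 2082 is a Wednesday.
From Apr 1, 2082 to Jun 30, 2082 is 91 days inclusive.
91 = 7 × 13, so the span is exactly 13 full weeks.
Each full week contributes one Monday: 13 so far.

13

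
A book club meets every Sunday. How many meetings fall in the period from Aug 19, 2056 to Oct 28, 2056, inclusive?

Aug 19, 2056 is a Saturday.
From Aug 19, 2056 to Oct 28, 2056 is 71 days inclusive.
71 = 7 × 10 + 1, so there are 10 full weeks plus 1 extra day.
Each full week contributes one Sunday: 10 so far.
The 1 extra day is Saturday — none qualify.
Total: 10 + 0 = 10.

10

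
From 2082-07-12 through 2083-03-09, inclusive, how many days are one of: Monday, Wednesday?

69

2082-07-12 is a Sunday.
From 2082-07-12 to 2083-03-09 is 241 days inclusive.
241 = 7 × 34 + 3, so there are 34 full weeks plus 3 extra days.
Each full week contributes 2 days from the set (Mon, Wed): 34 × 2 = 68.
The 3 extra days are Sun, Mon, Tue — 1 of them qualifies.
Total: 68 + 1 = 69.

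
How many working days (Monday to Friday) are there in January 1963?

January 1, 1963 is a Tuesday.
The range spans 31 days (inclusive of both endpoints).
31 = 7 × 4 + 3, so there are 4 full weeks plus 3 extra days.
Each full week contributes 5 weekdays (Mon–Fri): 4 × 5 = 20.
The 3 extra days are Tuesday, Wednesday, Thursday — 3 of them qualify.
Total: 20 + 3 = 23.

23 weekdays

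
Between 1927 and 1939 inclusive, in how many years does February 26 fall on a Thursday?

1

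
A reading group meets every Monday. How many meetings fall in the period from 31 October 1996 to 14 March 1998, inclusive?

71 Mondays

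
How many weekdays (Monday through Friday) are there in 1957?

261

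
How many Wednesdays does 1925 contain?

Jan 1, 1925 is a Thursday.
That's 365 days from start to end, counting both.
365 = 7 × 52 + 1, so there are 52 full weeks plus 1 extra day.
Each full week contributes one Wednesday: 52 so far.
The 1 extra day is Thursday — none qualify.
Total: 52 + 0 = 52.

52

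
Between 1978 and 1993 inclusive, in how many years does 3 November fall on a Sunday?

2

Day of week of November 3 in each year:
1978: Fri, 1979: Sat, 1980: Mon, 1981: Tue, 1982: Wed, 1983: Thu, 1984: Sat, 1985: Sun ✓, 1986: Mon, 1987: Tue, 1988: Thu, 1989: Fri, 1990: Sat, 1991: Sun ✓, 1992: Tue, 1993: Wed
Sundays: 1985, 1991.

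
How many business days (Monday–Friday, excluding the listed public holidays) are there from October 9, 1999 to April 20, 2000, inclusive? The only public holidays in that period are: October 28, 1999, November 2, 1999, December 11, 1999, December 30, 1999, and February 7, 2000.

135 business days

October 9, 1999 is a Saturday.
That's 195 days from start to end, counting both.
195 = 7 × 27 + 6, so there are 27 full weeks plus 6 extra days.
Each full week contributes 5 weekdays (Mon–Fri): 27 × 5 = 135.
The 6 extra days are Sat, Sun, Mon, Tue, Wed, Thu — 4 of them qualify.
Total: 135 + 4 = 139.
Holidays: October 28, 1999 (Thu); November 2, 1999 (Tue); December 11, 1999 (Sat); December 30, 1999 (Thu); February 7, 2000 (Mon).
4 of the 5 holidays fall on weekdays; the rest are weekends and were already excluded.
Business days: 139 − 4 = 135.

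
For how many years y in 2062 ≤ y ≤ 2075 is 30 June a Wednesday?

1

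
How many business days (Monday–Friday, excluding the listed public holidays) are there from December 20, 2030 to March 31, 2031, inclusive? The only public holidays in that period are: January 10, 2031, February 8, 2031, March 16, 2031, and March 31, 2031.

70

December 20, 2030 is a Friday.
The range spans 102 days (inclusive of both endpoints).
102 = 7 × 14 + 4, so there are 14 full weeks plus 4 extra days.
Each full week contributes 5 weekdays (Mon–Fri): 14 × 5 = 70.
The 4 extra days are Fri, Sat, Sun, Mon — 2 of them qualify.
Total: 70 + 2 = 72.
Holidays: January 10, 2031 (Fri); February 8, 2031 (Sat); March 16, 2031 (Sun); March 31, 2031 (Mon).
2 of the 4 holidays fall on weekdays; the rest are weekends and were already excluded.
Business days: 72 − 2 = 70.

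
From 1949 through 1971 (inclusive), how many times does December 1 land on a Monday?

Day of week of December 1 in each year:
1949: Thu, 1950: Fri, 1951: Sat, 1952: Mon ✓, 1953: Tue, 1954: Wed, 1955: Thu, 1956: Sat, 1957: Sun, 1958: Mon ✓, 1959: Tue, 1960: Thu, 1961: Fri, 1962: Sat, 1963: Sun, 1964: Tue, 1965: Wed, 1966: Thu, 1967: Fri, 1968: Sun, 1969: Mon ✓, 1970: Tue, 1971: Wed
Mondays: 1952, 1958, 1969.

3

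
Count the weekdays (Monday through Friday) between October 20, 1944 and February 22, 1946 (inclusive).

October 20, 1944 is a Friday.
That's 491 days from start to end, counting both.
491 = 7 × 70 + 1, so there are 70 full weeks plus 1 extra day.
Each full week contributes 5 weekdays (Mon–Fri): 70 × 5 = 350.
The 1 extra day is Fri — 1 of them qualifies.
Total: 350 + 1 = 351.

351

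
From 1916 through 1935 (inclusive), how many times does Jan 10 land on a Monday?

Day of week of January 10 in each year:
1916: Mon ✓, 1917: Wed, 1918: Thu, 1919: Fri, 1920: Sat, 1921: Mon ✓, 1922: Tue, 1923: Wed, 1924: Thu, 1925: Sat, 1926: Sun, 1927: Mon ✓, 1928: Tue, 1929: Thu, 1930: Fri, 1931: Sat, 1932: Sun, 1933: Tue, 1934: Wed, 1935: Thu
Mondays: 1916, 1921, 1927.

3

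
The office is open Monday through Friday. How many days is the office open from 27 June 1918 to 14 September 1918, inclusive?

27 June 1918 is a Thursday.
That's 80 days from start to end, counting both.
80 = 7 × 11 + 3, so there are 11 full weeks plus 3 extra days.
Each full week contributes 5 weekdays (Mon–Fri): 11 × 5 = 55.
The 3 extra days are Thu, Fri, Sat — 2 of them qualify.
Total: 55 + 2 = 57.

57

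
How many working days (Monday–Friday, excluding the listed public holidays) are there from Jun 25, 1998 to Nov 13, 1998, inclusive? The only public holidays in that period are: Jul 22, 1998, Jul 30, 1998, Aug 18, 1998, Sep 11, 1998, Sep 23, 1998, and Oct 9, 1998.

Jun 25, 1998 is a Thursday.
That's 142 days from start to end, counting both.
142 = 7 × 20 + 2, so there are 20 full weeks plus 2 extra days.
Each full week contributes 5 weekdays (Mon–Fri): 20 × 5 = 100.
The 2 extra days are Thursday, Friday — 2 of them qualify.
Total: 100 + 2 = 102.
Holidays: Jul 22, 1998 (Wed); Jul 30, 1998 (Thu); Aug 18, 1998 (Tue); Sep 11, 1998 (Fri); Sep 23, 1998 (Wed); Oct 9, 1998 (Fri).
All 6 holidays fall on weekdays, so subtract 6.
Business days: 102 − 6 = 96.

96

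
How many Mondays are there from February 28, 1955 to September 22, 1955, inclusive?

30

February 28, 1955 is a Monday.
From February 28, 1955 to September 22, 1955 is 207 days inclusive.
207 = 7 × 29 + 4, so there are 29 full weeks plus 4 extra days.
Each full week contributes one Monday: 29 so far.
The 4 extra days are Monday, Tuesday, Wednesday, Thursday — 1 of them qualifies.
Total: 29 + 1 = 30.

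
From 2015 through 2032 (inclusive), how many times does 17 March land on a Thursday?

Day of week of March 17 in each year:
2015: Tue, 2016: Thu ✓, 2017: Fri, 2018: Sat, 2019: Sun, 2020: Tue, 2021: Wed, 2022: Thu ✓, 2023: Fri, 2024: Sun, 2025: Mon, 2026: Tue, 2027: Wed, 2028: Fri, 2029: Sat, 2030: Sun, 2031: Mon, 2032: Wed
Thursdays: 2016, 2022.

2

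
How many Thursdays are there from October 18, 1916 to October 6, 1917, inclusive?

51

October 18, 1916 is a Wednesday.
The range spans 354 days (inclusive of both endpoints).
354 = 7 × 50 + 4, so there are 50 full weeks plus 4 extra days.
Each full week contributes one Thursday: 50 so far.
The 4 extra days are Wednesday, Thursday, Friday, Saturday — 1 of them qualifies.
Total: 50 + 1 = 51.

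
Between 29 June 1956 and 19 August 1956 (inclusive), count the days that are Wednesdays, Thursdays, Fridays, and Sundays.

29 June 1956 is a Friday.
That's 52 days from start to end, counting both.
52 = 7 × 7 + 3, so there are 7 full weeks plus 3 extra days.
Each full week contributes 4 days from the set (Wed, Thu, Fri, Sun): 7 × 4 = 28.
The 3 extra days are Fri, Sat, Sun — 2 of them qualify.
Total: 28 + 2 = 30.

30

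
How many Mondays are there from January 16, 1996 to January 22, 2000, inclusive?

209 Mondays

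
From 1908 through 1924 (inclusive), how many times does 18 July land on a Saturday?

2

Day of week of July 18 in each year:
1908: Sat ✓, 1909: Sun, 1910: Mon, 1911: Tue, 1912: Thu, 1913: Fri, 1914: Sat ✓, 1915: Sun, 1916: Tue, 1917: Wed, 1918: Thu, 1919: Fri, 1920: Sun, 1921: Mon, 1922: Tue, 1923: Wed, 1924: Fri
Saturdays: 1908, 1914.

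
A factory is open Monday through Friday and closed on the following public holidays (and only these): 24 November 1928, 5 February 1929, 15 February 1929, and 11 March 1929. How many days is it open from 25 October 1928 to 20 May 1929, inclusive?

145

25 October 1928 is a Thursday.
From 25 October 1928 to 20 May 1929 is 208 days inclusive.
208 = 7 × 29 + 5, so there are 29 full weeks plus 5 extra days.
Each full week contributes 5 weekdays (Mon–Fri): 29 × 5 = 145.
The 5 extra days are Thu, Fri, Sat, Sun, Mon — 3 of them qualify.
Total: 145 + 3 = 148.
Holidays: 24 November 1928 (Sat); 5 February 1929 (Tue); 15 February 1929 (Fri); 11 March 1929 (Mon).
3 of the 4 holidays fall on weekdays; the rest are weekends and were already excluded.
Business days: 148 − 3 = 145.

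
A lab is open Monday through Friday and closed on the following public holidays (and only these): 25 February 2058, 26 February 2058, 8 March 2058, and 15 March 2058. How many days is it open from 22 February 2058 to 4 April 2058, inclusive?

26

22 February 2058 is a Friday.
The range spans 42 days (inclusive of both endpoints).
42 = 7 × 6, so the span is exactly 6 full weeks.
Each full week contributes 5 weekdays (Mon–Fri): 6 × 5 = 30.
Total: 30.
Holidays: 25 February 2058 (Mon); 26 February 2058 (Tue); 8 March 2058 (Fri); 15 March 2058 (Fri).
All 4 holidays fall on weekdays, so subtract 4.
Business days: 30 − 4 = 26.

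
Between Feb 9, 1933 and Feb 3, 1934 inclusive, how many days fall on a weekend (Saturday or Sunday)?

103

Feb 9, 1933 is a Thursday.
From Feb 9, 1933 to Feb 3, 1934 is 360 days inclusive.
360 = 7 × 51 + 3, so there are 51 full weeks plus 3 extra days.
Each full week contributes 2 weekend days (Sat, Sun): 51 × 2 = 102.
The 3 extra days are Thu, Fri, Sat — 1 of them qualifies.
Total: 102 + 1 = 103.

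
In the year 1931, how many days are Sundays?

52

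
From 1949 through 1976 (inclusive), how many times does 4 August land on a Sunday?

4

Day of week of August 4 in each year:
1949: Thu, 1950: Fri, 1951: Sat, 1952: Mon, 1953: Tue, 1954: Wed, 1955: Thu, 1956: Sat, 1957: Sun ✓, 1958: Mon, 1959: Tue, 1960: Thu, 1961: Fri, 1962: Sat, 1963: Sun ✓, 1964: Tue, 1965: Wed, 1966: Thu, 1967: Fri, 1968: Sun ✓, 1969: Mon, 1970: Tue, 1971: Wed, 1972: Fri, 1973: Sat, 1974: Sun ✓, 1975: Mon, 1976: Wed
Sundays: 1957, 1963, 1968, 1974.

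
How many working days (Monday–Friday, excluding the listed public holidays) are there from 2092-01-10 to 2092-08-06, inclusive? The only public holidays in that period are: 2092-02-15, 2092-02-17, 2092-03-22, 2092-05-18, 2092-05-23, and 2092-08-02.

148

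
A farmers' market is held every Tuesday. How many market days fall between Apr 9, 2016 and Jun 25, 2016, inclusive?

Apr 9, 2016 is a Saturday.
From Apr 9, 2016 to Jun 25, 2016 is 78 days inclusive.
78 = 7 × 11 + 1, so there are 11 full weeks plus 1 extra day.
Each full week contributes one Tuesday: 11 so far.
The 1 extra day is Sat — none qualify.
Total: 11 + 0 = 11.

11 Tuesdays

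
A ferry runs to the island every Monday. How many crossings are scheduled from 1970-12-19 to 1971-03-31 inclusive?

15 Mondays

1970-12-19 is a Saturday.
That's 103 days from start to end, counting both.
103 = 7 × 14 + 5, so there are 14 full weeks plus 5 extra days.
Each full week contributes one Monday: 14 so far.
The 5 extra days are Sat, Sun, Mon, Tue, Wed — 1 of them qualifies.
Total: 14 + 1 = 15.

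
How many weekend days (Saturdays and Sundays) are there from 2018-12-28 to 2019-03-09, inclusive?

2018-12-28 is a Friday.
That's 72 days from start to end, counting both.
72 = 7 × 10 + 2, so there are 10 full weeks plus 2 extra days.
Each full week contributes 2 weekend days (Sat, Sun): 10 × 2 = 20.
The 2 extra days are Fri, Sat — 1 of them qualifies.
Total: 20 + 1 = 21.

21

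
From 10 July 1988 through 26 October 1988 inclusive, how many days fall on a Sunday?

10 July 1988 is a Sunday.
The range spans 109 days (inclusive of both endpoints).
109 = 7 × 15 + 4, so there are 15 full weeks plus 4 extra days.
Each full week contributes one Sunday: 15 so far.
The 4 extra days are Sun, Mon, Tue, Wed — 1 of them qualifies.
Total: 15 + 1 = 16.

16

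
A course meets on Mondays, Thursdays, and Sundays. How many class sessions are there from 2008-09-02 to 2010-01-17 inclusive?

2008-09-02 is a Tuesday.
From 2008-09-02 to 2010-01-17 is 503 days inclusive.
503 = 7 × 71 + 6, so there are 71 full weeks plus 6 extra days.
Each full week contributes 3 days from the set (Mon, Thu, Sun): 71 × 3 = 213.
The 6 extra days are Tue, Wed, Thu, Fri, Sat, Sun — 2 of them qualify.
Total: 213 + 2 = 215.

215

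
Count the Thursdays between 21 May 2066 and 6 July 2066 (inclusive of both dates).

6

21 May 2066 is a Friday.
From 21 May 2066 to 6 July 2066 is 47 days inclusive.
47 = 7 × 6 + 5, so there are 6 full weeks plus 5 extra days.
Each full week contributes one Thursday: 6 so far.
The 5 extra days are Fri, Sat, Sun, Mon, Tue — none qualify.
Total: 6 + 0 = 6.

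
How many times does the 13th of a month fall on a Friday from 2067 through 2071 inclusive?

10

Friday-the-13ths by year:
2067: May
2068: Jan, Apr, Jul
2069: Sep, Dec
2070: Jun
2071: Feb, Mar, Nov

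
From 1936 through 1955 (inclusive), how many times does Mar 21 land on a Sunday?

Day of week of March 21 in each year:
1936: Sat, 1937: Sun ✓, 1938: Mon, 1939: Tue, 1940: Thu, 1941: Fri, 1942: Sat, 1943: Sun ✓, 1944: Tue, 1945: Wed, 1946: Thu, 1947: Fri, 1948: Sun ✓, 1949: Mon, 1950: Tue, 1951: Wed, 1952: Fri, 1953: Sat, 1954: Sun ✓, 1955: Mon
Sundays: 1937, 1943, 1948, 1954.

4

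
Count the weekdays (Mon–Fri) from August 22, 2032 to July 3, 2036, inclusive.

August 22, 2032 is a Sunday.
From August 22, 2032 to July 3, 2036 is 1412 days inclusive.
1412 = 7 × 201 + 5, so there are 201 full weeks plus 5 extra days.
Each full week contributes 5 weekdays (Mon–Fri): 201 × 5 = 1005.
The 5 extra days are Sunday, Monday, Tuesday, Wednesday, Thursday — 4 of them qualify.
Total: 1005 + 4 = 1009.

1009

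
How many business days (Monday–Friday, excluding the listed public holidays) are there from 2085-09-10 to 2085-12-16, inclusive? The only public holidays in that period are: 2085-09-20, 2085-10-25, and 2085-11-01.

67 business days

2085-09-10 is a Monday.
The range spans 98 days (inclusive of both endpoints).
98 = 7 × 14, so the span is exactly 14 full weeks.
Each full week contributes 5 weekdays (Mon–Fri): 14 × 5 = 70.
Holidays: 2085-09-20 (Thu); 2085-10-25 (Thu); 2085-11-01 (Thu).
All 3 holidays fall on weekdays, so subtract 3.
Business days: 70 − 3 = 67.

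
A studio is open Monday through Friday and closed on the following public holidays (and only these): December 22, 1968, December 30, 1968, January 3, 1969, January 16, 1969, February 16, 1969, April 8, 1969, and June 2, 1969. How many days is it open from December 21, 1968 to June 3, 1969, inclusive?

December 21, 1968 is a Saturday.
The range spans 165 days (inclusive of both endpoints).
165 = 7 × 23 + 4, so there are 23 full weeks plus 4 extra days.
Each full week contributes 5 weekdays (Mon–Fri): 23 × 5 = 115.
The 4 extra days are Sat, Sun, Mon, Tue — 2 of them qualify.
Total: 115 + 2 = 117.
Holidays: December 22, 1968 (Sun); December 30, 1968 (Mon); January 3, 1969 (Fri); January 16, 1969 (Thu); February 16, 1969 (Sun); April 8, 1969 (Tue); June 2, 1969 (Mon).
5 of the 7 holidays fall on weekdays; the rest are weekends and were already excluded.
Business days: 117 − 5 = 112.

112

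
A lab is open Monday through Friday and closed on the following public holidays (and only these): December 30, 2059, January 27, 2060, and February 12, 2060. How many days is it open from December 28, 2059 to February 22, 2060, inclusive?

37

December 28, 2059 is a Sunday.
The range spans 57 days (inclusive of both endpoints).
57 = 7 × 8 + 1, so there are 8 full weeks plus 1 extra day.
Each full week contributes 5 weekdays (Mon–Fri): 8 × 5 = 40.
The 1 extra day is Sunday — none qualify.
Total: 40 + 0 = 40.
Holidays: December 30, 2059 (Tue); January 27, 2060 (Tue); February 12, 2060 (Thu).
All 3 holidays fall on weekdays, so subtract 3.
Business days: 40 − 3 = 37.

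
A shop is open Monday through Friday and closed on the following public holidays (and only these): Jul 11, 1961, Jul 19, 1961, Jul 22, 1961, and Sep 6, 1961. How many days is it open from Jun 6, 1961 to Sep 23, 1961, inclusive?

Jun 6, 1961 is a Tuesday.
The range spans 110 days (inclusive of both endpoints).
110 = 7 × 15 + 5, so there are 15 full weeks plus 5 extra days.
Each full week contributes 5 weekdays (Mon–Fri): 15 × 5 = 75.
The 5 extra days are Tue, Wed, Thu, Fri, Sat — 4 of them qualify.
Total: 75 + 4 = 79.
Holidays: Jul 11, 1961 (Tue); Jul 19, 1961 (Wed); Jul 22, 1961 (Sat); Sep 6, 1961 (Wed).
3 of the 4 holidays fall on weekdays; the rest are weekends and were already excluded.
Business days: 79 − 3 = 76.

76 business days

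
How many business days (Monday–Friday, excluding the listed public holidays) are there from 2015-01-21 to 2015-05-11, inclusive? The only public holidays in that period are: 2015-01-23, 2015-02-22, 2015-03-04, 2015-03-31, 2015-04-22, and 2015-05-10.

2015-01-21 is a Wednesday.
The range spans 111 days (inclusive of both endpoints).
111 = 7 × 15 + 6, so there are 15 full weeks plus 6 extra days.
Each full week contributes 5 weekdays (Mon–Fri): 15 × 5 = 75.
The 6 extra days are Wed, Thu, Fri, Sat, Sun, Mon — 4 of them qualify.
Total: 75 + 4 = 79.
Holidays: 2015-01-23 (Fri); 2015-02-22 (Sun); 2015-03-04 (Wed); 2015-03-31 (Tue); 2015-04-22 (Wed); 2015-05-10 (Sun).
4 of the 6 holidays fall on weekdays; the rest are weekends and were already excluded.
Business days: 79 − 4 = 75.

75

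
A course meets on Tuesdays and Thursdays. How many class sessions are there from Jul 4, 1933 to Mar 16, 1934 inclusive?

74

Jul 4, 1933 is a Tuesday.
That's 256 days from start to end, counting both.
256 = 7 × 36 + 4, so there are 36 full weeks plus 4 extra days.
Each full week contributes 2 days from the set (Tue, Thu): 36 × 2 = 72.
The 4 extra days are Tuesday, Wednesday, Thursday, Friday — 2 of them qualify.
Total: 72 + 2 = 74.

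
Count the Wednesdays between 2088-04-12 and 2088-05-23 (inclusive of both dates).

6

2088-04-12 is a Monday.
That's 42 days from start to end, counting both.
42 = 7 × 6, so the span is exactly 6 full weeks.
Each full week contributes one Wednesday: 6 so far.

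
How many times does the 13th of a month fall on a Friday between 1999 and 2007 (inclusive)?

14

Friday-the-13ths by year:
1999: Aug
2000: Oct
2001: Apr, Jul
2002: Sep, Dec
2003: Jun
2004: Feb, Aug
2005: May
2006: Jan, Oct
2007: Apr, Jul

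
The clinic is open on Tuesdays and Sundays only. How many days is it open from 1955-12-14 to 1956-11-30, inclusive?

1955-12-14 is a Wednesday.
The range spans 353 days (inclusive of both endpoints).
353 = 7 × 50 + 3, so there are 50 full weeks plus 3 extra days.
Each full week contributes 2 days from the set (Tue, Sun): 50 × 2 = 100.
The 3 extra days are Wed, Thu, Fri — none qualify.
Total: 100 + 0 = 100.

100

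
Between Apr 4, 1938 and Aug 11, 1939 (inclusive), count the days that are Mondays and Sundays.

141

Apr 4, 1938 is a Monday.
The range spans 495 days (inclusive of both endpoints).
495 = 7 × 70 + 5, so there are 70 full weeks plus 5 extra days.
Each full week contributes 2 days from the set (Mon, Sun): 70 × 2 = 140.
The 5 extra days are Mon, Tue, Wed, Thu, Fri — 1 of them qualifies.
Total: 140 + 1 = 141.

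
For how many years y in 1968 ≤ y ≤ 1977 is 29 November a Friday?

Day of week of November 29 in each year:
1968: Fri ✓, 1969: Sat, 1970: Sun, 1971: Mon, 1972: Wed, 1973: Thu, 1974: Fri ✓, 1975: Sat, 1976: Mon, 1977: Tue
Fridays: 1968, 1974.

2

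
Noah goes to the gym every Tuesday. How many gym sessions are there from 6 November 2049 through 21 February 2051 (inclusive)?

68 Tuesdays

6 November 2049 is a Saturday.
The range spans 473 days (inclusive of both endpoints).
473 = 7 × 67 + 4, so there are 67 full weeks plus 4 extra days.
Each full week contributes one Tuesday: 67 so far.
The 4 extra days are Saturday, Sunday, Monday, Tuesday — 1 of them qualifies.
Total: 67 + 1 = 68.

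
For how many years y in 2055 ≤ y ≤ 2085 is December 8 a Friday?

Day of week of December 8 in each year:
2055: Wed, 2056: Fri ✓, 2057: Sat, 2058: Sun, 2059: Mon, 2060: Wed, 2061: Thu, 2062: Fri ✓, 2063: Sat, 2064: Mon, 2065: Tue, 2066: Wed, 2067: Thu, 2068: Sat, 2069: Sun, 2070: Mon, 2071: Tue, 2072: Thu, 2073: Fri ✓, 2074: Sat, 2075: Sun, 2076: Tue, 2077: Wed, 2078: Thu, 2079: Fri ✓, 2080: Sun, 2081: Mon, 2082: Tue, 2083: Wed, 2084: Fri ✓, 2085: Sat
Fridays: 2056, 2062, 2073, 2079, 2084.

5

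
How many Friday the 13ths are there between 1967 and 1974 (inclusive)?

Friday-the-13ths by year:
1967: Jan, Oct
1968: Sep, Dec
1969: Jun
1970: Feb, Mar, Nov
1971: Aug
1972: Oct
1973: Apr, Jul
1974: Sep, Dec

14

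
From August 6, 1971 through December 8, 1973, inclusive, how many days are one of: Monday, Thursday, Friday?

August 6, 1971 is a Friday.
That's 856 days from start to end, counting both.
856 = 7 × 122 + 2, so there are 122 full weeks plus 2 extra days.
Each full week contributes 3 days from the set (Mon, Thu, Fri): 122 × 3 = 366.
The 2 extra days are Friday, Saturday — 1 of them qualifies.
Total: 366 + 1 = 367.

367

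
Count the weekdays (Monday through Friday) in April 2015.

Apr 1, 2015 is a Wednesday.
That's 30 days from start to end, counting both.
30 = 7 × 4 + 2, so there are 4 full weeks plus 2 extra days.
Each full week contributes 5 weekdays (Mon–Fri): 4 × 5 = 20.
The 2 extra days are Wednesday, Thursday — 2 of them qualify.
Total: 20 + 2 = 22.

22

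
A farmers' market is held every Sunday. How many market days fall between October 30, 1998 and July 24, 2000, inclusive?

91 Sundays

October 30, 1998 is a Friday.
The range spans 634 days (inclusive of both endpoints).
634 = 7 × 90 + 4, so there are 90 full weeks plus 4 extra days.
Each full week contributes one Sunday: 90 so far.
The 4 extra days are Friday, Saturday, Sunday, Monday — 1 of them qualifies.
Total: 90 + 1 = 91.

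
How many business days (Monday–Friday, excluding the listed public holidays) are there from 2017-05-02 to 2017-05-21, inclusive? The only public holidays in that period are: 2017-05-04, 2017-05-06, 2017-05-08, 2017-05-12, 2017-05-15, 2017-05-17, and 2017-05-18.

8

2017-05-02 is a Tuesday.
From 2017-05-02 to 2017-05-21 is 20 days inclusive.
20 = 7 × 2 + 6, so there are 2 full weeks plus 6 extra days.
Each full week contributes 5 weekdays (Mon–Fri): 2 × 5 = 10.
The 6 extra days are Tue, Wed, Thu, Fri, Sat, Sun — 4 of them qualify.
Total: 10 + 4 = 14.
Holidays: 2017-05-04 (Thu); 2017-05-06 (Sat); 2017-05-08 (Mon); 2017-05-12 (Fri); 2017-05-15 (Mon); 2017-05-17 (Wed); 2017-05-18 (Thu).
6 of the 7 holidays fall on weekdays; the rest are weekends and were already excluded.
Business days: 14 − 6 = 8.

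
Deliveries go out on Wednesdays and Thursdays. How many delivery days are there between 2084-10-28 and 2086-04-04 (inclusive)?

2084-10-28 is a Saturday.
From 2084-10-28 to 2086-04-04 is 524 days inclusive.
524 = 7 × 74 + 6, so there are 74 full weeks plus 6 extra days.
Each full week contributes 2 days from the set (Wed, Thu): 74 × 2 = 148.
The 6 extra days are Sat, Sun, Mon, Tue, Wed, Thu — 2 of them qualify.
Total: 148 + 2 = 150.

150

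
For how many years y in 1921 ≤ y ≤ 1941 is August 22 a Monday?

4

Day of week of August 22 in each year:
1921: Mon ✓, 1922: Tue, 1923: Wed, 1924: Fri, 1925: Sat, 1926: Sun, 1927: Mon ✓, 1928: Wed, 1929: Thu, 1930: Fri, 1931: Sat, 1932: Mon ✓, 1933: Tue, 1934: Wed, 1935: Thu, 1936: Sat, 1937: Sun, 1938: Mon ✓, 1939: Tue, 1940: Thu, 1941: Fri
Mondays: 1921, 1927, 1932, 1938.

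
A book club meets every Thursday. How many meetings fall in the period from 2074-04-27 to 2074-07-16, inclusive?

2074-04-27 is a Friday.
From 2074-04-27 to 2074-07-16 is 81 days inclusive.
81 = 7 × 11 + 4, so there are 11 full weeks plus 4 extra days.
Each full week contributes one Thursday: 11 so far.
The 4 extra days are Fri, Sat, Sun, Mon — none qualify.
Total: 11 + 0 = 11.

11 Thursdays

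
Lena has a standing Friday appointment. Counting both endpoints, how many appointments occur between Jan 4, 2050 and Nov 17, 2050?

45

Jan 4, 2050 is a Tuesday.
From Jan 4, 2050 to Nov 17, 2050 is 318 days inclusive.
318 = 7 × 45 + 3, so there are 45 full weeks plus 3 extra days.
Each full week contributes one Friday: 45 so far.
The 3 extra days are Tue, Wed, Thu — none qualify.
Total: 45 + 0 = 45.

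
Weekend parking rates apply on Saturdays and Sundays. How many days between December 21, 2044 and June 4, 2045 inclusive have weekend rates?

48

December 21, 2044 is a Wednesday.
That's 166 days from start to end, counting both.
166 = 7 × 23 + 5, so there are 23 full weeks plus 5 extra days.
Each full week contributes 2 weekend days (Sat, Sun): 23 × 2 = 46.
The 5 extra days are Wed, Thu, Fri, Sat, Sun — 2 of them qualify.
Total: 46 + 2 = 48.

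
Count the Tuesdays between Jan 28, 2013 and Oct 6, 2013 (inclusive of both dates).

36 Tuesdays

Jan 28, 2013 is a Monday.
The range spans 252 days (inclusive of both endpoints).
252 = 7 × 36, so the span is exactly 36 full weeks.
Each full week contributes one Tuesday: 36 so far.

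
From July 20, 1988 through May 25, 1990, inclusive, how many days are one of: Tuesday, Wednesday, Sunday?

289

July 20, 1988 is a Wednesday.
The range spans 675 days (inclusive of both endpoints).
675 = 7 × 96 + 3, so there are 96 full weeks plus 3 extra days.
Each full week contributes 3 days from the set (Tue, Wed, Sun): 96 × 3 = 288.
The 3 extra days are Wed, Thu, Fri — 1 of them qualifies.
Total: 288 + 1 = 289.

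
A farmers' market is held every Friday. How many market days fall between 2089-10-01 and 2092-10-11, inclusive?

2089-10-01 is a Saturday.
The range spans 1107 days (inclusive of both endpoints).
1107 = 7 × 158 + 1, so there are 158 full weeks plus 1 extra day.
Each full week contributes one Friday: 158 so far.
The 1 extra day is Sat — none qualify.
Total: 158 + 0 = 158.

158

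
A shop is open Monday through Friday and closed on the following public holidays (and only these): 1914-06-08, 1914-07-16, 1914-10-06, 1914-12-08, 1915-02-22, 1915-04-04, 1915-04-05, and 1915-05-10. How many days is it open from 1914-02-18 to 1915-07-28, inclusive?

369

1914-02-18 is a Wednesday.
The range spans 526 days (inclusive of both endpoints).
526 = 7 × 75 + 1, so there are 75 full weeks plus 1 extra day.
Each full week contributes 5 weekdays (Mon–Fri): 75 × 5 = 375.
The 1 extra day is Wednesday — 1 of them qualifies.
Total: 375 + 1 = 376.
Holidays: 1914-06-08 (Mon); 1914-07-16 (Thu); 1914-10-06 (Tue); 1914-12-08 (Tue); 1915-02-22 (Mon); 1915-04-04 (Sun); 1915-04-05 (Mon); 1915-05-10 (Mon).
7 of the 8 holidays fall on weekdays; the rest are weekends and were already excluded.
Business days: 376 − 7 = 369.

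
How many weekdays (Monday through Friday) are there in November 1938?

22

Nov 1, 1938 is a Tuesday.
From Nov 1, 1938 to Nov 30, 1938 is 30 days inclusive.
30 = 7 × 4 + 2, so there are 4 full weeks plus 2 extra days.
Each full week contributes 5 weekdays (Mon–Fri): 4 × 5 = 20.
The 2 extra days are Tuesday, Wednesday — 2 of them qualify.
Total: 20 + 2 = 22.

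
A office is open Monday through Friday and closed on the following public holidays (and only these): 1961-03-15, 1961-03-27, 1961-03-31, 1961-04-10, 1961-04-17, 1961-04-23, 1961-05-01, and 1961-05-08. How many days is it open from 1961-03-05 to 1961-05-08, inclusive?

39

1961-03-05 is a Sunday.
That's 65 days from start to end, counting both.
65 = 7 × 9 + 2, so there are 9 full weeks plus 2 extra days.
Each full week contributes 5 weekdays (Mon–Fri): 9 × 5 = 45.
The 2 extra days are Sunday, Monday — 1 of them qualifies.
Total: 45 + 1 = 46.
Holidays: 1961-03-15 (Wed); 1961-03-27 (Mon); 1961-03-31 (Fri); 1961-04-10 (Mon); 1961-04-17 (Mon); 1961-04-23 (Sun); 1961-05-01 (Mon); 1961-05-08 (Mon).
7 of the 8 holidays fall on weekdays; the rest are weekends and were already excluded.
Business days: 46 − 7 = 39.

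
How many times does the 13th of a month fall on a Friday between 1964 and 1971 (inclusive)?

Friday-the-13ths by year:
1964: Mar, Nov
1965: Aug
1966: May
1967: Jan, Oct
1968: Sep, Dec
1969: Jun
1970: Feb, Mar, Nov
1971: Aug

13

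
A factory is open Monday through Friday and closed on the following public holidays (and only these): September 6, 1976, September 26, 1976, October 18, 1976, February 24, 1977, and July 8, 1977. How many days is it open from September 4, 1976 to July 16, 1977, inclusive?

221

September 4, 1976 is a Saturday.
From September 4, 1976 to July 16, 1977 is 316 days inclusive.
316 = 7 × 45 + 1, so there are 45 full weeks plus 1 extra day.
Each full week contributes 5 weekdays (Mon–Fri): 45 × 5 = 225.
The 1 extra day is Saturday — none qualify.
Total: 225 + 0 = 225.
Holidays: September 6, 1976 (Mon); September 26, 1976 (Sun); October 18, 1976 (Mon); February 24, 1977 (Thu); July 8, 1977 (Fri).
4 of the 5 holidays fall on weekdays; the rest are weekends and were already excluded.
Business days: 225 − 4 = 221.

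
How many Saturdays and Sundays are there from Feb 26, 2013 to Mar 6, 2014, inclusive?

106

Feb 26, 2013 is a Tuesday.
From Feb 26, 2013 to Mar 6, 2014 is 374 days inclusive.
374 = 7 × 53 + 3, so there are 53 full weeks plus 3 extra days.
Each full week contributes 2 weekend days (Sat, Sun): 53 × 2 = 106.
The 3 extra days are Tue, Wed, Thu — none qualify.
Total: 106 + 0 = 106.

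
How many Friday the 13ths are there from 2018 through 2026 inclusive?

16

Friday-the-13ths by year:
2018: Apr, Jul
2019: Sep, Dec
2020: Mar, Nov
2021: Aug
2022: May
2023: Jan, Oct
2024: Sep, Dec
2025: Jun
2026: Feb, Mar, Nov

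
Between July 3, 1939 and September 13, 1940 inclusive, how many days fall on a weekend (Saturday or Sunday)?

July 3, 1939 is a Monday.
That's 439 days from start to end, counting both.
439 = 7 × 62 + 5, so there are 62 full weeks plus 5 extra days.
Each full week contributes 2 weekend days (Sat, Sun): 62 × 2 = 124.
The 5 extra days are Mon, Tue, Wed, Thu, Fri — none qualify.
Total: 124 + 0 = 124.

124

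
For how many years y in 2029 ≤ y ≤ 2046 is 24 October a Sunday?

2

Day of week of October 24 in each year:
2029: Wed, 2030: Thu, 2031: Fri, 2032: Sun ✓, 2033: Mon, 2034: Tue, 2035: Wed, 2036: Fri, 2037: Sat, 2038: Sun ✓, 2039: Mon, 2040: Wed, 2041: Thu, 2042: Fri, 2043: Sat, 2044: Mon, 2045: Tue, 2046: Wed
Sundays: 2032, 2038.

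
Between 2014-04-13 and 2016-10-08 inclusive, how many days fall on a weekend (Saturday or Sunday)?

260

2014-04-13 is a Sunday.
The range spans 910 days (inclusive of both endpoints).
910 = 7 × 130, so the span is exactly 130 full weeks.
Each full week contributes 2 weekend days (Sat, Sun): 130 × 2 = 260.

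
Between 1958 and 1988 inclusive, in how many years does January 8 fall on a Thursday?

5

Day of week of January 8 in each year:
1958: Wed, 1959: Thu ✓, 1960: Fri, 1961: Sun, 1962: Mon, 1963: Tue, 1964: Wed, 1965: Fri, 1966: Sat, 1967: Sun, 1968: Mon, 1969: Wed, 1970: Thu ✓, 1971: Fri, 1972: Sat, 1973: Mon, 1974: Tue, 1975: Wed, 1976: Thu ✓, 1977: Sat, 1978: Sun, 1979: Mon, 1980: Tue, 1981: Thu ✓, 1982: Fri, 1983: Sat, 1984: Sun, 1985: Tue, 1986: Wed, 1987: Thu ✓, 1988: Fri
Thursdays: 1959, 1970, 1976, 1981, 1987.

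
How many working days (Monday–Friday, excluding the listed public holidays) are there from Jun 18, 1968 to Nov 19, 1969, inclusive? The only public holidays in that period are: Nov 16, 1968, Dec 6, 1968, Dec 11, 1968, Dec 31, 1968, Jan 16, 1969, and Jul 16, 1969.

367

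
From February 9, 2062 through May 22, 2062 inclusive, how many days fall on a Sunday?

February 9, 2062 is a Thursday.
That's 103 days from start to end, counting both.
103 = 7 × 14 + 5, so there are 14 full weeks plus 5 extra days.
Each full week contributes one Sunday: 14 so far.
The 5 extra days are Thursday, Friday, Saturday, Sunday, Monday — 1 of them qualifies.
Total: 14 + 1 = 15.

15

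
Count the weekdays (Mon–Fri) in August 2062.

23

August 1, 2062 is a Tuesday.
From August 1, 2062 to August 31, 2062 is 31 days inclusive.
31 = 7 × 4 + 3, so there are 4 full weeks plus 3 extra days.
Each full week contributes 5 weekdays (Mon–Fri): 4 × 5 = 20.
The 3 extra days are Tue, Wed, Thu — 3 of them qualify.
Total: 20 + 3 = 23.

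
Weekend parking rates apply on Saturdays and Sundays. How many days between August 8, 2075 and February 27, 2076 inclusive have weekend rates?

58

August 8, 2075 is a Thursday.
That's 204 days from start to end, counting both.
204 = 7 × 29 + 1, so there are 29 full weeks plus 1 extra day.
Each full week contributes 2 weekend days (Sat, Sun): 29 × 2 = 58.
The 1 extra day is Thursday — none qualify.
Total: 58 + 0 = 58.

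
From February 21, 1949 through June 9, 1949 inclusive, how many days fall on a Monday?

16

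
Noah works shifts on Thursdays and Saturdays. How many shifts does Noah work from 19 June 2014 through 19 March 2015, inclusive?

19 June 2014 is a Thursday.
From 19 June 2014 to 19 March 2015 is 274 days inclusive.
274 = 7 × 39 + 1, so there are 39 full weeks plus 1 extra day.
Each full week contributes 2 days from the set (Thu, Sat): 39 × 2 = 78.
The 1 extra day is Thu — 1 of them qualifies.
Total: 78 + 1 = 79.

79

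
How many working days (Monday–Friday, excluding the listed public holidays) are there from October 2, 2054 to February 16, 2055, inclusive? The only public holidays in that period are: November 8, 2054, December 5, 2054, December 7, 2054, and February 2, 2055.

October 2, 2054 is a Friday.
That's 138 days from start to end, counting both.
138 = 7 × 19 + 5, so there are 19 full weeks plus 5 extra days.
Each full week contributes 5 weekdays (Mon–Fri): 19 × 5 = 95.
The 5 extra days are Friday, Saturday, Sunday, Monday, Tuesday — 3 of them qualify.
Total: 95 + 3 = 98.
Holidays: November 8, 2054 (Sun); December 5, 2054 (Sat); December 7, 2054 (Mon); February 2, 2055 (Tue).
2 of the 4 holidays fall on weekdays; the rest are weekends and were already excluded.
Business days: 98 − 2 = 96.

96 working days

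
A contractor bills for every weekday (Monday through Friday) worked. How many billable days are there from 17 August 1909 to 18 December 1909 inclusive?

17 August 1909 is a Tuesday.
The range spans 124 days (inclusive of both endpoints).
124 = 7 × 17 + 5, so there are 17 full weeks plus 5 extra days.
Each full week contributes 5 weekdays (Mon–Fri): 17 × 5 = 85.
The 5 extra days are Tuesday, Wednesday, Thursday, Friday, Saturday — 4 of them qualify.
Total: 85 + 4 = 89.

89 weekdays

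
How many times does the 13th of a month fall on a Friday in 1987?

The 13th falls on a Friday when the month's 13th has weekday Fri.
Jan 13 is Tue; Feb 13 is Fri ✓; Mar 13 is Fri ✓; Apr 13 is Mon; May 13 is Wed; Jun 13 is Sat; Jul 13 is Mon; Aug 13 is Thu; Sep 13 is Sun; Oct 13 is Tue; Nov 13 is Fri ✓; Dec 13 is Sun.
Friday the 13ths: Feb, Mar, Nov.

3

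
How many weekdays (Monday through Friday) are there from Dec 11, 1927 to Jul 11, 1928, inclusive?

Dec 11, 1927 is a Sunday.
That's 214 days from start to end, counting both.
214 = 7 × 30 + 4, so there are 30 full weeks plus 4 extra days.
Each full week contributes 5 weekdays (Mon–Fri): 30 × 5 = 150.
The 4 extra days are Sun, Mon, Tue, Wed — 3 of them qualify.
Total: 150 + 3 = 153.

153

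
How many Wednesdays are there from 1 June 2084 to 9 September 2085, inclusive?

1 June 2084 is a Thursday.
From 1 June 2084 to 9 September 2085 is 466 days inclusive.
466 = 7 × 66 + 4, so there are 66 full weeks plus 4 extra days.
Each full week contributes one Wednesday: 66 so far.
The 4 extra days are Thu, Fri, Sat, Sun — none qualify.
Total: 66 + 0 = 66.

66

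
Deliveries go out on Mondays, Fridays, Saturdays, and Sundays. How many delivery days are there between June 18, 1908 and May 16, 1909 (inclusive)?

June 18, 1908 is a Thursday.
From June 18, 1908 to May 16, 1909 is 333 days inclusive.
333 = 7 × 47 + 4, so there are 47 full weeks plus 4 extra days.
Each full week contributes 4 days from the set (Mon, Fri, Sat, Sun): 47 × 4 = 188.
The 4 extra days are Thursday, Friday, Saturday, Sunday — 3 of them qualify.
Total: 188 + 3 = 191.

191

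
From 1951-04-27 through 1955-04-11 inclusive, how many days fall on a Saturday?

1951-04-27 is a Friday.
The range spans 1446 days (inclusive of both endpoints).
1446 = 7 × 206 + 4, so there are 206 full weeks plus 4 extra days.
Each full week contributes one Saturday: 206 so far.
The 4 extra days are Fri, Sat, Sun, Mon — 1 of them qualifies.
Total: 206 + 1 = 207.

207 Saturdays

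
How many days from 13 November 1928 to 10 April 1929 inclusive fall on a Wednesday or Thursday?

43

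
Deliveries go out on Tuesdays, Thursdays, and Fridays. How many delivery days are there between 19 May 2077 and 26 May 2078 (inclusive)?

160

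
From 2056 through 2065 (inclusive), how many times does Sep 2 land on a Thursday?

1

Day of week of September 2 in each year:
2056: Sat, 2057: Sun, 2058: Mon, 2059: Tue, 2060: Thu ✓, 2061: Fri, 2062: Sat, 2063: Sun, 2064: Tue, 2065: Wed
Thursdays: 2060.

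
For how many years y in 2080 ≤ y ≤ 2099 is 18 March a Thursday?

Day of week of March 18 in each year:
2080: Mon, 2081: Tue, 2082: Wed, 2083: Thu ✓, 2084: Sat, 2085: Sun, 2086: Mon, 2087: Tue, 2088: Thu ✓, 2089: Fri, 2090: Sat, 2091: Sun, 2092: Tue, 2093: Wed, 2094: Thu ✓, 2095: Fri, 2096: Sun, 2097: Mon, 2098: Tue, 2099: Wed
Thursdays: 2083, 2088, 2094.

3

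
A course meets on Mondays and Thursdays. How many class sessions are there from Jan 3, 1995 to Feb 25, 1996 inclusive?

119

Jan 3, 1995 is a Tuesday.
The range spans 419 days (inclusive of both endpoints).
419 = 7 × 59 + 6, so there are 59 full weeks plus 6 extra days.
Each full week contributes 2 days from the set (Mon, Thu): 59 × 2 = 118.
The 6 extra days are Tuesday, Wednesday, Thursday, Friday, Saturday, Sunday — 1 of them qualifies.
Total: 118 + 1 = 119.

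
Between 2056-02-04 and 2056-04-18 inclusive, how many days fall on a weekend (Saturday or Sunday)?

2056-02-04 is a Friday.
From 2056-02-04 to 2056-04-18 is 75 days inclusive.
75 = 7 × 10 + 5, so there are 10 full weeks plus 5 extra days.
Each full week contributes 2 weekend days (Sat, Sun): 10 × 2 = 20.
The 5 extra days are Fri, Sat, Sun, Mon, Tue — 2 of them qualify.
Total: 20 + 2 = 22.

22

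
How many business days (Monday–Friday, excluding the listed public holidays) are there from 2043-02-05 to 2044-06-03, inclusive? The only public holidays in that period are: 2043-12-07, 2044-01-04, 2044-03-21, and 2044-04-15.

343

2043-02-05 is a Thursday.
From 2043-02-05 to 2044-06-03 is 485 days inclusive.
485 = 7 × 69 + 2, so there are 69 full weeks plus 2 extra days.
Each full week contributes 5 weekdays (Mon–Fri): 69 × 5 = 345.
The 2 extra days are Thu, Fri — 2 of them qualify.
Total: 345 + 2 = 347.
Holidays: 2043-12-07 (Mon); 2044-01-04 (Mon); 2044-03-21 (Mon); 2044-04-15 (Fri).
All 4 holidays fall on weekdays, so subtract 4.
Business days: 347 − 4 = 343.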